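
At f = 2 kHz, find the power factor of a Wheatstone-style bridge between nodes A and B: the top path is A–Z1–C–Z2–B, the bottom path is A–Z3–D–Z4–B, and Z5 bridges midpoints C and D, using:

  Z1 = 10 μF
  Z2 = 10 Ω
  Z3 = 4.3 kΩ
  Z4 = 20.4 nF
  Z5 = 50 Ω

Step 1 — Angular frequency: ω = 2π·f = 2π·2000 = 1.257e+04 rad/s.
Step 2 — Component impedances:
  Z1: Z = 1/(jωC) = -j/(ω·C) = 0 - j7.958 Ω
  Z2: Z = R = 10 Ω
  Z3: Z = R = 4300 Ω
  Z4: Z = 1/(jωC) = -j/(ω·C) = 0 - j3901 Ω
  Z5: Z = R = 50 Ω
Step 3 — Bridge requires nodal analysis (the Z5 bridge couples midpoints C and D, so the two paths cannot be reduced to a simple series/parallel combination). Setting node B to ground and injecting 1 A at node A, the 3-node admittance system at A, C, D solves to V_A = Z_AB = 10.01 - j7.983 Ω = 12.81∠-38.6° Ω.
Step 4 — Power factor: PF = cos(φ) = Re(Z)/|Z| = 10.014/12.807 = 0.7819.
Step 5 — Type: Im(Z) = -7.983 ⇒ leading (phase φ = -38.6°).

PF = 0.7819 (leading, φ = -38.6°)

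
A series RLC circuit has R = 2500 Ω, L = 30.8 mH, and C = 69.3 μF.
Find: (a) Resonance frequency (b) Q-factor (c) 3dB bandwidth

Step 1 — Resonance condition Im(Z)=0 gives ω₀ = 1/√(LC).
Step 2 — ω₀ = 1/√(0.0308·6.93e-05) = 684.5 rad/s.
Step 3 — f₀ = ω₀/(2π) = 108.9 Hz.
Step 4 — Series Q: Q = ω₀L/R = 684.5·0.0308/2500 = 0.008433.
Step 5 — 3dB bandwidth: Δω = ω₀/Q = 8.117e+04 rad/s; BW = Δω/(2π) = 1.292e+04 Hz.

(a) f₀ = 108.9 Hz  (b) Q = 0.008433  (c) BW = 1.292e+04 Hz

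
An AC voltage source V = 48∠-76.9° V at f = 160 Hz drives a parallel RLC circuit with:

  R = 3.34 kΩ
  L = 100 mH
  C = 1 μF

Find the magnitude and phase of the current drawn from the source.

Step 1 — Angular frequency: ω = 2π·f = 2π·160 = 1005 rad/s.
Step 2 — Component impedances:
  R: Z = R = 3340 Ω
  L: Z = jωL = j·1005·0.1 = 0 + j100.5 Ω
  C: Z = 1/(jωC) = -j/(ω·C) = 0 - j994.7 Ω
Step 3 — Parallel combination: 1/Z_total = 1/R + 1/L + 1/C; Z_total = 3.74 + j111.7 Ω = 111.8∠88.1° Ω.
Step 4 — Source phasor: V = 48∠-76.9° V = 10.88 - j46.75 V.
Step 5 — Ohm's law: I = V / Z_total = (10.88 - j46.75) / (3.74 + j111.7) = -0.4148 - j0.1113 A.
Step 6 — Convert to polar: |I| = 0.4295 A, ∠I = -165.0°.

I = 0.4295∠-165.0° A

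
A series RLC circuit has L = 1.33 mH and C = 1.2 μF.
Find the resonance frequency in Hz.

Step 1 — Resonance condition Im(Z)=0 gives ω₀ = 1/√(LC).
Step 2 — ω₀ = 1/√(0.00133·1.2e-06) = 2.503e+04 rad/s.
Step 3 — f₀ = ω₀/(2π) = 3984 Hz.

f₀ = 3984 Hz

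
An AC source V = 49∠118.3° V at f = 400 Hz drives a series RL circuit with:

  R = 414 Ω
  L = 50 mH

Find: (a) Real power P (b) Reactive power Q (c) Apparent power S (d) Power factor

Step 1 — Angular frequency: ω = 2π·f = 2π·400 = 2513 rad/s.
Step 2 — Component impedances:
  R: Z = R = 414 Ω
  L: Z = jωL = j·2513·0.05 = 0 + j125.7 Ω
Step 3 — Series combination: Z_total = R + L = 414 + j125.7 Ω = 432.7∠16.9° Ω.
Step 4 — Source phasor: V = 49∠118.3° V = -23.23 + j43.14 V.
Step 5 — Current: I = V / Z = -0.02241 + j0.111 A = 0.1133∠101.4° A.
Step 6 — Complex power: S = V·I* = 5.31 + j1.612 VA.
Step 7 — Real power: P = Re(S) = 5.31 W.
Step 8 — Reactive power: Q = Im(S) = 1.612 VAR.
Step 9 — Apparent power: |S| = 5.55 VA.
Step 10 — Power factor: PF = P/|S| = 0.9569 (lagging).

(a) P = 5.31 W  (b) Q = 1.612 VAR  (c) S = 5.55 VA  (d) PF = 0.9569 (lagging)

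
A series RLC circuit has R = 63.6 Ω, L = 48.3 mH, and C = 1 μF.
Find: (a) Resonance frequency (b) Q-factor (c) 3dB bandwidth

Step 1 — Resonance: ω₀ = 1/√(LC) = 1/√(0.0483·1e-06) = 4550 rad/s.
Step 2 — f₀ = ω₀/(2π) = 724.2 Hz.
Step 3 — Series Q: Q = ω₀L/R = 4550·0.0483/63.6 = 3.456.
Step 4 — Bandwidth: Δω = ω₀/Q = 1317 rad/s; BW = Δω/(2π) = 209.6 Hz.

(a) f₀ = 724.2 Hz  (b) Q = 3.456  (c) BW = 209.6 Hz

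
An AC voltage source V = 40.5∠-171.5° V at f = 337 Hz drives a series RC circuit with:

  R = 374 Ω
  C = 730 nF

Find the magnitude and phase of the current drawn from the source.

Step 1 — Angular frequency: ω = 2π·f = 2π·337 = 2117 rad/s.
Step 2 — Component impedances:
  R: Z = R = 374 Ω
  C: Z = 1/(jωC) = -j/(ω·C) = 0 - j646.9 Ω
Step 3 — Series combination: Z_total = R + C = 374 - j646.9 Ω = 747.3∠-60.0° Ω.
Step 4 — Source phasor: V = 40.5∠-171.5° V = -40.06 - j5.986 V.
Step 5 — Ohm's law: I = V / Z_total = (-40.06 - j5.986) / (374 - j646.9) = -0.01989 - j0.05041 A.
Step 6 — Convert to polar: |I| = 0.0542 A, ∠I = -111.5°.

I = 0.0542∠-111.5° A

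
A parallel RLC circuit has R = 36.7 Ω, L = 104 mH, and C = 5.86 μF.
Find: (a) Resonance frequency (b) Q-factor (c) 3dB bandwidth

Step 1 — Resonance: ω₀ = 1/√(LC) = 1/√(0.104·5.86e-06) = 1281 rad/s.
Step 2 — f₀ = ω₀/(2π) = 203.9 Hz.
Step 3 — Parallel Q: Q = R/(ω₀L) = 36.7/(1281·0.104) = 0.2755.
Step 4 — Bandwidth: Δω = ω₀/Q = 4650 rad/s; BW = Δω/(2π) = 740 Hz.

(a) f₀ = 203.9 Hz  (b) Q = 0.2755  (c) BW = 740 Hz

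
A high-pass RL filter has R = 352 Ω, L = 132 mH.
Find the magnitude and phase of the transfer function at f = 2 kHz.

Step 1 — Angular frequency: ω = 2π·2000 = 1.257e+04 rad/s.
Step 2 — Transfer function: H(jω) = jωL/(R + jωL).
Step 3 — Numerator jωL = j·1659; denominator R + jωL = 352 + j1659.
Step 4 — H = 0.9569 + j0.2031.
Step 5 — Magnitude: |H| = 0.9782 (-0.2 dB); phase: φ = 12.0°.

|H| = 0.9782 (-0.2 dB), φ = 12.0°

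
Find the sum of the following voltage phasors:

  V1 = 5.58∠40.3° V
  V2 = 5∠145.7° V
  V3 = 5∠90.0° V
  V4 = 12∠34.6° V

Step 1 — Convert each phasor to rectangular form:
  V1 = 5.58·(cos(40.3°) + j·sin(40.3°)) = 4.256 + j3.609 V
  V2 = 5·(cos(145.7°) + j·sin(145.7°)) = -4.13 + j2.818 V
  V3 = 5·(cos(90.0°) + j·sin(90.0°)) = 0 + j5 V
  V4 = 12·(cos(34.6°) + j·sin(34.6°)) = 9.878 + j6.814 V
Step 2 — Sum components: V_total = 10 + j18.24 V.
Step 3 — Convert to polar: |V_total| = 20.8 V, ∠V_total = 61.3°.

V_total = 20.8∠61.3° V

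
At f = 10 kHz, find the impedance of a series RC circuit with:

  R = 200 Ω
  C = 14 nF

Step 1 — Angular frequency: ω = 2π·f = 2π·1e+04 = 6.283e+04 rad/s.
Step 2 — Component impedances:
  R: Z = R = 200 Ω
  C: Z = 1/(jωC) = -j/(ω·C) = 0 - j1137 Ω
Step 3 — Series combination: Z_total = R + C = 200 - j1137 Ω = 1154∠-80.0° Ω.

Z = 200 - j1137 Ω = 1154∠-80.0° Ω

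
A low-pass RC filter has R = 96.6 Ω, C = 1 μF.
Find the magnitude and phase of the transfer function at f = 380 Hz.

Step 1 — Angular frequency: ω = 2π·380 = 2388 rad/s.
Step 2 — Transfer function: H(jω) = 1/(1 + jωRC).
Step 3 — Denominator: 1 + jωRC = 1 + j·2388·96.6·1e-06 = 1 + j0.2306.
Step 4 — H = 0.9495 - j0.219.
Step 5 — Magnitude: |H| = 0.9744 (-0.2 dB); phase: φ = -13.0°.

|H| = 0.9744 (-0.2 dB), φ = -13.0°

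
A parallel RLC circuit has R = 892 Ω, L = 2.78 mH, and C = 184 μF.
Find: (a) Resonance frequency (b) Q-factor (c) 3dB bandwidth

Step 1 — Resonance: ω₀ = 1/√(LC) = 1/√(0.00278·0.000184) = 1398 rad/s.
Step 2 — f₀ = ω₀/(2π) = 222.5 Hz.
Step 3 — Parallel Q: Q = R/(ω₀L) = 892/(1398·0.00278) = 229.5.
Step 4 — Bandwidth: Δω = ω₀/Q = 6.093 rad/s; BW = Δω/(2π) = 0.9697 Hz.

(a) f₀ = 222.5 Hz  (b) Q = 229.5  (c) BW = 0.9697 Hz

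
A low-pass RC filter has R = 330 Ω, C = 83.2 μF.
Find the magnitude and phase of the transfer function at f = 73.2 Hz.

Step 1 — Angular frequency: ω = 2π·73.2 = 459.9 rad/s.
Step 2 — Transfer function: H(jω) = 1/(1 + jωRC).
Step 3 — Denominator: 1 + jωRC = 1 + j·459.9·330·8.32e-05 = 1 + j12.63.
Step 4 — H = 0.006232 - j0.0787.
Step 5 — Magnitude: |H| = 0.07894 (-22.1 dB); phase: φ = -85.5°.

|H| = 0.07894 (-22.1 dB), φ = -85.5°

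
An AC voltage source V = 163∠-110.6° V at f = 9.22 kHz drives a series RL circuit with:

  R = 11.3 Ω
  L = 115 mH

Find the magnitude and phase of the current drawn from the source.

Step 1 — Angular frequency: ω = 2π·f = 2π·9220 = 5.793e+04 rad/s.
Step 2 — Component impedances:
  R: Z = R = 11.3 Ω
  L: Z = jωL = j·5.793e+04·0.115 = 0 + j6662 Ω
Step 3 — Series combination: Z_total = R + L = 11.3 + j6662 Ω = 6662∠89.9° Ω.
Step 4 — Source phasor: V = 163∠-110.6° V = -57.35 - j152.6 V.
Step 5 — Ohm's law: I = V / Z_total = (-57.35 - j152.6) / (11.3 + j6662) = -0.02292 + j0.00857 A.
Step 6 — Convert to polar: |I| = 0.02447 A, ∠I = 159.5°.

I = 0.02447∠159.5° A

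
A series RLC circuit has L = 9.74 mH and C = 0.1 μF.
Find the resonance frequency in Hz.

Step 1 — Resonance condition Im(Z)=0 gives ω₀ = 1/√(LC).
Step 2 — ω₀ = 1/√(0.00974·1e-07) = 3.204e+04 rad/s.
Step 3 — f₀ = ω₀/(2π) = 5100 Hz.

f₀ = 5100 Hz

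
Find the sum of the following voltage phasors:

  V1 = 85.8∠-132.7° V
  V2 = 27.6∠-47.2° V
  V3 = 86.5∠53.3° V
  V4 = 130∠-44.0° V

Step 1 — Convert each phasor to rectangular form:
  V1 = 85.8·(cos(-132.7°) + j·sin(-132.7°)) = -58.19 - j63.06 V
  V2 = 27.6·(cos(-47.2°) + j·sin(-47.2°)) = 18.75 - j20.25 V
  V3 = 86.5·(cos(53.3°) + j·sin(53.3°)) = 51.69 + j69.35 V
  V4 = 130·(cos(-44.0°) + j·sin(-44.0°)) = 93.51 - j90.31 V
Step 2 — Sum components: V_total = 105.8 - j104.3 V.
Step 3 — Convert to polar: |V_total| = 148.5 V, ∠V_total = -44.6°.

V_total = 148.5∠-44.6° V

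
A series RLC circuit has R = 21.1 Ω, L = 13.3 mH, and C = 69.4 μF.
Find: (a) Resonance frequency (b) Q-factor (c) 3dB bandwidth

Step 1 — Resonance: ω₀ = 1/√(LC) = 1/√(0.0133·6.94e-05) = 1041 rad/s.
Step 2 — f₀ = ω₀/(2π) = 165.7 Hz.
Step 3 — Series Q: Q = ω₀L/R = 1041·0.0133/21.1 = 0.6561.
Step 4 — Bandwidth: Δω = ω₀/Q = 1586 rad/s; BW = Δω/(2π) = 252.5 Hz.

(a) f₀ = 165.7 Hz  (b) Q = 0.6561  (c) BW = 252.5 Hz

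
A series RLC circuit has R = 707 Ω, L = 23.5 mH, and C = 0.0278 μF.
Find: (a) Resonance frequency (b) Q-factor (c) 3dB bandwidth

Step 1 — Resonance condition Im(Z)=0 gives ω₀ = 1/√(LC).
Step 2 — ω₀ = 1/√(0.0235·2.78e-08) = 3.912e+04 rad/s.
Step 3 — f₀ = ω₀/(2π) = 6227 Hz.
Step 4 — Series Q: Q = ω₀L/R = 3.912e+04·0.0235/707 = 1.3.
Step 5 — 3dB bandwidth: Δω = ω₀/Q = 3.009e+04 rad/s; BW = Δω/(2π) = 4788 Hz.

(a) f₀ = 6227 Hz  (b) Q = 1.3  (c) BW = 4788 Hz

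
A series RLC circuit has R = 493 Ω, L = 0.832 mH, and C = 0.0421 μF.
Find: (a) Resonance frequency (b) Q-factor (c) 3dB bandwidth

Step 1 — Resonance: ω₀ = 1/√(LC) = 1/√(0.000832·4.21e-08) = 1.69e+05 rad/s.
Step 2 — f₀ = ω₀/(2π) = 2.689e+04 Hz.
Step 3 — Series Q: Q = ω₀L/R = 1.69e+05·0.000832/493 = 0.2852.
Step 4 — Bandwidth: Δω = ω₀/Q = 5.925e+05 rad/s; BW = Δω/(2π) = 9.431e+04 Hz.

(a) f₀ = 2.689e+04 Hz  (b) Q = 0.2852  (c) BW = 9.431e+04 Hz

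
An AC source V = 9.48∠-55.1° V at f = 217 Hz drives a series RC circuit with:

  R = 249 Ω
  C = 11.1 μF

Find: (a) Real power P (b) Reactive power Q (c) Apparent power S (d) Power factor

Step 1 — Angular frequency: ω = 2π·f = 2π·217 = 1363 rad/s.
Step 2 — Component impedances:
  R: Z = R = 249 Ω
  C: Z = 1/(jωC) = -j/(ω·C) = 0 - j66.08 Ω
Step 3 — Series combination: Z_total = R + C = 249 - j66.08 Ω = 257.6∠-14.9° Ω.
Step 4 — Source phasor: V = 9.48∠-55.1° V = 5.424 - j7.775 V.
Step 5 — Current: I = V / Z = 0.02809 - j0.02377 A = 0.0368∠-40.2° A.
Step 6 — Complex power: S = V·I* = 0.3372 - j0.08948 VA.
Step 7 — Real power: P = Re(S) = 0.3372 W.
Step 8 — Reactive power: Q = Im(S) = -0.08948 VAR.
Step 9 — Apparent power: |S| = 0.3489 VA.
Step 10 — Power factor: PF = P/|S| = 0.9665 (leading).

(a) P = 0.3372 W  (b) Q = -0.08948 VAR  (c) S = 0.3489 VA  (d) PF = 0.9665 (leading)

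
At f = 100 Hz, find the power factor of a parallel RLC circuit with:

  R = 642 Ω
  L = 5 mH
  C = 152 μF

Step 1 — Angular frequency: ω = 2π·f = 2π·100 = 628.3 rad/s.
Step 2 — Component impedances:
  R: Z = R = 642 Ω
  L: Z = jωL = j·628.3·0.005 = 0 + j3.142 Ω
  C: Z = 1/(jωC) = -j/(ω·C) = 0 - j10.47 Ω
Step 3 — Parallel combination: 1/Z_total = 1/R + 1/L + 1/C; Z_total = 0.03138 + j4.488 Ω = 4.488∠89.6° Ω.
Step 4 — Power factor: PF = cos(φ) = Re(Z)/|Z| = 0.031376/4.4881 = 0.006991.
Step 5 — Type: Im(Z) = 4.488 ⇒ lagging (phase φ = 89.6°).

PF = 0.006991 (lagging, φ = 89.6°)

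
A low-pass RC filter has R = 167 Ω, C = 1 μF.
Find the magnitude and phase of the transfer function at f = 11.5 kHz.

Step 1 — Angular frequency: ω = 2π·1.15e+04 = 7.226e+04 rad/s.
Step 2 — Transfer function: H(jω) = 1/(1 + jωRC).
Step 3 — Denominator: 1 + jωRC = 1 + j·7.226e+04·167·1e-06 = 1 + j12.07.
Step 4 — H = 0.006821 - j0.08231.
Step 5 — Magnitude: |H| = 0.08259 (-21.7 dB); phase: φ = -85.3°.

|H| = 0.08259 (-21.7 dB), φ = -85.3°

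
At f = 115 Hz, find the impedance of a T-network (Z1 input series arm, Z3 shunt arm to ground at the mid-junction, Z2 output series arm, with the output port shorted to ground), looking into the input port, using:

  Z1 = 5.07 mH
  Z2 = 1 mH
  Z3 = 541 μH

Step 1 — Angular frequency: ω = 2π·f = 2π·115 = 722.6 rad/s.
Step 2 — Component impedances:
  Z1: Z = jωL = j·722.6·0.00507 = 0 + j3.663 Ω
  Z2: Z = jωL = j·722.6·0.001 = 0 + j0.7226 Ω
  Z3: Z = jωL = j·722.6·0.000541 = 0 + j0.3909 Ω
Step 3 — With the output port shorted to ground, the output series arm Z2 runs from the junction to ground; the shunt arm Z3 also runs from the junction to ground. They appear in parallel: Z3 || Z2 = 0 + j0.2537 Ω.
Step 4 — Series with input arm Z1: Z_in = Z1 + (Z3 || Z2) = 0 + j3.917 Ω = 3.917∠90.0° Ω.

Z = 0 + j3.917 Ω = 3.917∠90.0° Ω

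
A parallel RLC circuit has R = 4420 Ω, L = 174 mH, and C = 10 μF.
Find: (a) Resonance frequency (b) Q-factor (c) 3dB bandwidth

Step 1 — Resonance: ω₀ = 1/√(LC) = 1/√(0.174·1e-05) = 758.1 rad/s.
Step 2 — f₀ = ω₀/(2π) = 120.7 Hz.
Step 3 — Parallel Q: Q = R/(ω₀L) = 4420/(758.1·0.174) = 33.51.
Step 4 — Bandwidth: Δω = ω₀/Q = 22.62 rad/s; BW = Δω/(2π) = 3.601 Hz.

(a) f₀ = 120.7 Hz  (b) Q = 33.51  (c) BW = 3.601 Hz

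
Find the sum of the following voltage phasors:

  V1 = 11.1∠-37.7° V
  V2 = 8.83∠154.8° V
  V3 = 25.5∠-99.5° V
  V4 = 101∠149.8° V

Step 1 — Convert each phasor to rectangular form:
  V1 = 11.1·(cos(-37.7°) + j·sin(-37.7°)) = 8.783 - j6.788 V
  V2 = 8.83·(cos(154.8°) + j·sin(154.8°)) = -7.99 + j3.76 V
  V3 = 25.5·(cos(-99.5°) + j·sin(-99.5°)) = -4.209 - j25.15 V
  V4 = 101·(cos(149.8°) + j·sin(149.8°)) = -87.29 + j50.81 V
Step 2 — Sum components: V_total = -90.71 + j22.63 V.
Step 3 — Convert to polar: |V_total| = 93.49 V, ∠V_total = 166.0°.

V_total = 93.49∠166.0° V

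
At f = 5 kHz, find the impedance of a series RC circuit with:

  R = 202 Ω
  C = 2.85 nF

Step 1 — Angular frequency: ω = 2π·f = 2π·5000 = 3.142e+04 rad/s.
Step 2 — Component impedances:
  R: Z = R = 202 Ω
  C: Z = 1/(jωC) = -j/(ω·C) = 0 - j1.117e+04 Ω
Step 3 — Series combination: Z_total = R + C = 202 - j1.117e+04 Ω = 1.117e+04∠-89.0° Ω.

Z = 202 - j1.117e+04 Ω = 1.117e+04∠-89.0° Ω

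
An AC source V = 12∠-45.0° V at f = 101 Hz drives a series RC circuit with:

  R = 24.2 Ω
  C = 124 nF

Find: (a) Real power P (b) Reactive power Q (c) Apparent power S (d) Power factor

Step 1 — Angular frequency: ω = 2π·f = 2π·101 = 634.6 rad/s.
Step 2 — Component impedances:
  R: Z = R = 24.2 Ω
  C: Z = 1/(jωC) = -j/(ω·C) = 0 - j1.271e+04 Ω
Step 3 — Series combination: Z_total = R + C = 24.2 - j1.271e+04 Ω = 1.271e+04∠-89.9° Ω.
Step 4 — Source phasor: V = 12∠-45.0° V = 8.485 - j8.485 V.
Step 5 — Current: I = V / Z = 0.000669 + j0.0006664 A = 0.0009443∠44.9° A.
Step 6 — Complex power: S = V·I* = 2.158e-05 - j0.01133 VA.
Step 7 — Real power: P = Re(S) = 2.158e-05 W.
Step 8 — Reactive power: Q = Im(S) = -0.01133 VAR.
Step 9 — Apparent power: |S| = 0.01133 VA.
Step 10 — Power factor: PF = P/|S| = 0.001904 (leading).

(a) P = 2.158e-05 W  (b) Q = -0.01133 VAR  (c) S = 0.01133 VA  (d) PF = 0.001904 (leading)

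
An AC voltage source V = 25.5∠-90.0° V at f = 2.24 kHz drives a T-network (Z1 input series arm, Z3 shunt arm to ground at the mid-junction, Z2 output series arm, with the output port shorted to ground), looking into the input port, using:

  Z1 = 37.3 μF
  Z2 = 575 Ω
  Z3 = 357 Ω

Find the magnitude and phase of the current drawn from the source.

Step 1 — Angular frequency: ω = 2π·f = 2π·2240 = 1.407e+04 rad/s.
Step 2 — Component impedances:
  Z1: Z = 1/(jωC) = -j/(ω·C) = 0 - j1.905 Ω
  Z2: Z = R = 575 Ω
  Z3: Z = R = 357 Ω
Step 3 — With the output port shorted to ground, the output series arm Z2 runs from the junction to ground; the shunt arm Z3 also runs from the junction to ground. They appear in parallel: Z3 || Z2 = 220.3 Ω.
Step 4 — Series with input arm Z1: Z_in = Z1 + (Z3 || Z2) = 220.3 - j1.905 Ω = 220.3∠-0.5° Ω.
Step 5 — Source phasor: V = 25.5∠-90.0° V = 0 - j25.5 V.
Step 6 — Ohm's law: I = V / Z_total = (0 - j25.5) / (220.3 - j1.905) = 0.001001 - j0.1158 A.
Step 7 — Convert to polar: |I| = 0.1158 A, ∠I = -89.5°.

I = 0.1158∠-89.5° A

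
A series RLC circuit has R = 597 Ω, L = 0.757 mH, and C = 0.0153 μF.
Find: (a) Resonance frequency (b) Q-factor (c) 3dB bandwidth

Step 1 — Resonance: ω₀ = 1/√(LC) = 1/√(0.000757·1.53e-08) = 2.938e+05 rad/s.
Step 2 — f₀ = ω₀/(2π) = 4.677e+04 Hz.
Step 3 — Series Q: Q = ω₀L/R = 2.938e+05·0.000757/597 = 0.3726.
Step 4 — Bandwidth: Δω = ω₀/Q = 7.886e+05 rad/s; BW = Δω/(2π) = 1.255e+05 Hz.

(a) f₀ = 4.677e+04 Hz  (b) Q = 0.3726  (c) BW = 1.255e+05 Hz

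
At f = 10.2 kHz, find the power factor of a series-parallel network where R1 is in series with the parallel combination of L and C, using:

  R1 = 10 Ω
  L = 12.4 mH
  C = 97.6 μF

Step 1 — Angular frequency: ω = 2π·f = 2π·1.02e+04 = 6.409e+04 rad/s.
Step 2 — Component impedances:
  R1: Z = R = 10 Ω
  L: Z = jωL = j·6.409e+04·0.0124 = 0 + j794.7 Ω
  C: Z = 1/(jωC) = -j/(ω·C) = 0 - j0.1599 Ω
Step 3 — Parallel branch: L || C = 1/(1/L + 1/C) = 0 - j0.1599 Ω.
Step 4 — Series with R1: Z_total = R1 + (L || C) = 10 - j0.1599 Ω = 10∠-0.9° Ω.
Step 5 — Power factor: PF = cos(φ) = Re(Z)/|Z| = 10/10.001 = 0.9999.
Step 6 — Type: Im(Z) = -0.1599 ⇒ leading (phase φ = -0.9°).

PF = 0.9999 (leading, φ = -0.9°)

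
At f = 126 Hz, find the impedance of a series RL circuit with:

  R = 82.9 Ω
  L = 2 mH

Step 1 — Angular frequency: ω = 2π·f = 2π·126 = 791.7 rad/s.
Step 2 — Component impedances:
  R: Z = R = 82.9 Ω
  L: Z = jωL = j·791.7·0.002 = 0 + j1.583 Ω
Step 3 — Series combination: Z_total = R + L = 82.9 + j1.583 Ω = 82.92∠1.1° Ω.

Z = 82.9 + j1.583 Ω = 82.92∠1.1° Ω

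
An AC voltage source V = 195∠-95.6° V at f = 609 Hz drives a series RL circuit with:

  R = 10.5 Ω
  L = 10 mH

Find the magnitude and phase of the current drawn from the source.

Step 1 — Angular frequency: ω = 2π·f = 2π·609 = 3826 rad/s.
Step 2 — Component impedances:
  R: Z = R = 10.5 Ω
  L: Z = jωL = j·3826·0.01 = 0 + j38.26 Ω
Step 3 — Series combination: Z_total = R + L = 10.5 + j38.26 Ω = 39.68∠74.7° Ω.
Step 4 — Source phasor: V = 195∠-95.6° V = -19.03 - j194.1 V.
Step 5 — Ohm's law: I = V / Z_total = (-19.03 - j194.1) / (10.5 + j38.26) = -4.844 - j0.8318 A.
Step 6 — Convert to polar: |I| = 4.914 A, ∠I = -170.3°.

I = 4.914∠-170.3° A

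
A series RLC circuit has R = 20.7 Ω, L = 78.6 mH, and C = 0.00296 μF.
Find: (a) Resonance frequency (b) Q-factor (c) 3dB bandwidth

Step 1 — Resonance: ω₀ = 1/√(LC) = 1/√(0.0786·2.96e-09) = 6.556e+04 rad/s.
Step 2 — f₀ = ω₀/(2π) = 1.043e+04 Hz.
Step 3 — Series Q: Q = ω₀L/R = 6.556e+04·0.0786/20.7 = 248.9.
Step 4 — Bandwidth: Δω = ω₀/Q = 263.4 rad/s; BW = Δω/(2π) = 41.91 Hz.

(a) f₀ = 1.043e+04 Hz  (b) Q = 248.9  (c) BW = 41.91 Hz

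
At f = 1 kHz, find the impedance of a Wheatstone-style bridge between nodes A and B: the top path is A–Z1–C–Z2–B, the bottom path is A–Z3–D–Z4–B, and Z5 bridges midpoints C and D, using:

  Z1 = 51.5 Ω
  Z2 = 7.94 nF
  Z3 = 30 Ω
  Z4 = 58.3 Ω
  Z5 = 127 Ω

Step 1 — Angular frequency: ω = 2π·f = 2π·1000 = 6283 rad/s.
Step 2 — Component impedances:
  Z1: Z = R = 51.5 Ω
  Z2: Z = 1/(jωC) = -j/(ω·C) = 0 - j2.004e+04 Ω
  Z3: Z = R = 30 Ω
  Z4: Z = R = 58.3 Ω
  Z5: Z = R = 127 Ω
Step 3 — Bridge requires nodal analysis (the Z5 bridge couples midpoints C and D, so the two paths cannot be reduced to a simple series/parallel combination). Setting node B to ground and injecting 1 A at node A, the 3-node admittance system at A, C, D solves to V_A = Z_AB = 83.98 - j0.2925 Ω = 83.98∠-0.2° Ω.

Z = 83.98 - j0.2925 Ω = 83.98∠-0.2° Ω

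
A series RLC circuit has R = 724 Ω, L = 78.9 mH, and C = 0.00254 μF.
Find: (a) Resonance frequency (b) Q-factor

Step 1 — Resonance condition Im(Z)=0 gives ω₀ = 1/√(LC).
Step 2 — ω₀ = 1/√(0.0789·2.54e-09) = 7.064e+04 rad/s.
Step 3 — f₀ = ω₀/(2π) = 1.124e+04 Hz.
Step 4 — Series Q: Q = ω₀L/R = 7.064e+04·0.0789/724 = 7.698.

(a) f₀ = 1.124e+04 Hz  (b) Q = 7.698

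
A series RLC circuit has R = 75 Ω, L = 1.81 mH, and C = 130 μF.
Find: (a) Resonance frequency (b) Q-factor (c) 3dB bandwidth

Step 1 — Resonance: ω₀ = 1/√(LC) = 1/√(0.00181·0.00013) = 2062 rad/s.
Step 2 — f₀ = ω₀/(2π) = 328.1 Hz.
Step 3 — Series Q: Q = ω₀L/R = 2062·0.00181/75 = 0.04975.
Step 4 — Bandwidth: Δω = ω₀/Q = 4.144e+04 rad/s; BW = Δω/(2π) = 6595 Hz.

(a) f₀ = 328.1 Hz  (b) Q = 0.04975  (c) BW = 6595 Hz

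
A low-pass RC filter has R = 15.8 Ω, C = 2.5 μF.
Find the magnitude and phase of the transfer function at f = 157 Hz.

Step 1 — Angular frequency: ω = 2π·157 = 986.5 rad/s.
Step 2 — Transfer function: H(jω) = 1/(1 + jωRC).
Step 3 — Denominator: 1 + jωRC = 1 + j·986.5·15.8·2.5e-06 = 1 + j0.03897.
Step 4 — H = 0.9985 - j0.03891.
Step 5 — Magnitude: |H| = 0.9992 (-0.0 dB); phase: φ = -2.2°.

|H| = 0.9992 (-0.0 dB), φ = -2.2°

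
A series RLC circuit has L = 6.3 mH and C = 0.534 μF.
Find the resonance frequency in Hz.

Step 1 — Resonance condition Im(Z)=0 gives ω₀ = 1/√(LC).
Step 2 — ω₀ = 1/√(0.0063·5.34e-07) = 1.724e+04 rad/s.
Step 3 — f₀ = ω₀/(2π) = 2744 Hz.

f₀ = 2744 Hz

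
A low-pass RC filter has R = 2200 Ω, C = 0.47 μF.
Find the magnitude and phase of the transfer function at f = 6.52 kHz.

Step 1 — Angular frequency: ω = 2π·6520 = 4.097e+04 rad/s.
Step 2 — Transfer function: H(jω) = 1/(1 + jωRC).
Step 3 — Denominator: 1 + jωRC = 1 + j·4.097e+04·2200·4.7e-07 = 1 + j42.36.
Step 4 — H = 0.000557 - j0.02359.
Step 5 — Magnitude: |H| = 0.0236 (-32.5 dB); phase: φ = -88.6°.

|H| = 0.0236 (-32.5 dB), φ = -88.6°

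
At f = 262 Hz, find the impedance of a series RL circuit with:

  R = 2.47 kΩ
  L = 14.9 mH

Step 1 — Angular frequency: ω = 2π·f = 2π·262 = 1646 rad/s.
Step 2 — Component impedances:
  R: Z = R = 2470 Ω
  L: Z = jωL = j·1646·0.0149 = 0 + j24.53 Ω
Step 3 — Series combination: Z_total = R + L = 2470 + j24.53 Ω = 2470∠0.6° Ω.

Z = 2470 + j24.53 Ω = 2470∠0.6° Ω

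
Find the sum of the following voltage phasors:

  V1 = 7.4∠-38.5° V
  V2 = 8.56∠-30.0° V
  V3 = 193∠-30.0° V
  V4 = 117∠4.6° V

Step 1 — Convert each phasor to rectangular form:
  V1 = 7.4·(cos(-38.5°) + j·sin(-38.5°)) = 5.791 - j4.607 V
  V2 = 8.56·(cos(-30.0°) + j·sin(-30.0°)) = 7.413 - j4.28 V
  V3 = 193·(cos(-30.0°) + j·sin(-30.0°)) = 167.1 - j96.5 V
  V4 = 117·(cos(4.6°) + j·sin(4.6°)) = 116.6 + j9.383 V
Step 2 — Sum components: V_total = 297 - j96 V.
Step 3 — Convert to polar: |V_total| = 312.1 V, ∠V_total = -17.9°.

V_total = 312.1∠-17.9° V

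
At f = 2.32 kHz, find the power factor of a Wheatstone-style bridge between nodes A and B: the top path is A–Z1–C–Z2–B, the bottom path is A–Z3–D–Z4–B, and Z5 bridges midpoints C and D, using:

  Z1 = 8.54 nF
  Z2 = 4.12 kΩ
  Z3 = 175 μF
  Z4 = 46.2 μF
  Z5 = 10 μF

Step 1 — Angular frequency: ω = 2π·f = 2π·2320 = 1.458e+04 rad/s.
Step 2 — Component impedances:
  Z1: Z = 1/(jωC) = -j/(ω·C) = 0 - j8033 Ω
  Z2: Z = R = 4120 Ω
  Z3: Z = 1/(jωC) = -j/(ω·C) = 0 - j0.392 Ω
  Z4: Z = 1/(jωC) = -j/(ω·C) = 0 - j1.485 Ω
  Z5: Z = 1/(jωC) = -j/(ω·C) = 0 - j6.86 Ω
Step 3 — Bridge requires nodal analysis (the Z5 bridge couples midpoints C and D, so the two paths cannot be reduced to a simple series/parallel combination). Setting node B to ground and injecting 1 A at node A, the 3-node admittance system at A, C, D solves to V_A = Z_AB = 0.0005354 - j1.877 Ω = 1.877∠-90.0° Ω.
Step 4 — Power factor: PF = cos(φ) = Re(Z)/|Z| = 0.0005354/1.8769 = 0.0002853.
Step 5 — Type: Im(Z) = -1.877 ⇒ leading (phase φ = -90.0°).

PF = 0.0002853 (leading, φ = -90.0°)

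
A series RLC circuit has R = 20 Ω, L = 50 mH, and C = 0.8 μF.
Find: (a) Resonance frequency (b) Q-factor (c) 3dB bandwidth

Step 1 — Resonance: ω₀ = 1/√(LC) = 1/√(0.05·8e-07) = 5000 rad/s.
Step 2 — f₀ = ω₀/(2π) = 795.8 Hz.
Step 3 — Series Q: Q = ω₀L/R = 5000·0.05/20 = 12.5.
Step 4 — Bandwidth: Δω = ω₀/Q = 400 rad/s; BW = Δω/(2π) = 63.66 Hz.

(a) f₀ = 795.8 Hz  (b) Q = 12.5  (c) BW = 63.66 Hz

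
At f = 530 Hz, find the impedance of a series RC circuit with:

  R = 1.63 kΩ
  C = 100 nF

Step 1 — Angular frequency: ω = 2π·f = 2π·530 = 3330 rad/s.
Step 2 — Component impedances:
  R: Z = R = 1630 Ω
  C: Z = 1/(jωC) = -j/(ω·C) = 0 - j3003 Ω
Step 3 — Series combination: Z_total = R + C = 1630 - j3003 Ω = 3417∠-61.5° Ω.

Z = 1630 - j3003 Ω = 3417∠-61.5° Ω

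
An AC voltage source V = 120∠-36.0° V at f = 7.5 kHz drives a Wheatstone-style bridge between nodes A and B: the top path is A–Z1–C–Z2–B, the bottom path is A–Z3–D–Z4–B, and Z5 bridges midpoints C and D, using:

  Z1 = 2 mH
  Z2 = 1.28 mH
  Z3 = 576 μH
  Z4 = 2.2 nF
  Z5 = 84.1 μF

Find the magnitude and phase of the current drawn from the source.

Step 1 — Angular frequency: ω = 2π·f = 2π·7500 = 4.712e+04 rad/s.
Step 2 — Component impedances:
  Z1: Z = jωL = j·4.712e+04·0.002 = 0 + j94.25 Ω
  Z2: Z = jωL = j·4.712e+04·0.00128 = 0 + j60.32 Ω
  Z3: Z = jωL = j·4.712e+04·0.000576 = 0 + j27.14 Ω
  Z4: Z = 1/(jωC) = -j/(ω·C) = 0 - j9646 Ω
  Z5: Z = 1/(jωC) = -j/(ω·C) = 0 - j0.2523 Ω
Step 3 — Bridge requires nodal analysis (the Z5 bridge couples midpoints C and D, so the two paths cannot be reduced to a simple series/parallel combination). Setting node B to ground and injecting 1 A at node A, the 3-node admittance system at A, C, D solves to V_A = Z_AB = 0 + j81.62 Ω = 81.62∠90.0° Ω.
Step 4 — Source phasor: V = 120∠-36.0° V = 97.08 - j70.53 V.
Step 5 — Ohm's law: I = V / Z_total = (97.08 - j70.53) / (0 + j81.62) = -0.8642 - j1.189 A.
Step 6 — Convert to polar: |I| = 1.47 A, ∠I = -126.0°.

I = 1.47∠-126.0° A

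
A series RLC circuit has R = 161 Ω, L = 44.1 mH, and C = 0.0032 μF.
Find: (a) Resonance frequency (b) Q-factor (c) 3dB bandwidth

Step 1 — Resonance condition Im(Z)=0 gives ω₀ = 1/√(LC).
Step 2 — ω₀ = 1/√(0.0441·3.2e-09) = 8.418e+04 rad/s.
Step 3 — f₀ = ω₀/(2π) = 1.34e+04 Hz.
Step 4 — Series Q: Q = ω₀L/R = 8.418e+04·0.0441/161 = 23.06.
Step 5 — 3dB bandwidth: Δω = ω₀/Q = 3651 rad/s; BW = Δω/(2π) = 581 Hz.

(a) f₀ = 1.34e+04 Hz  (b) Q = 23.06  (c) BW = 581 Hz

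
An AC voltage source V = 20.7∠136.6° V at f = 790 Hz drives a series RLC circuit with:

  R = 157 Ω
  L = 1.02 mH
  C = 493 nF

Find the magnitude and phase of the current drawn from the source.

Step 1 — Angular frequency: ω = 2π·f = 2π·790 = 4964 rad/s.
Step 2 — Component impedances:
  R: Z = R = 157 Ω
  L: Z = jωL = j·4964·0.00102 = 0 + j5.063 Ω
  C: Z = 1/(jωC) = -j/(ω·C) = 0 - j408.6 Ω
Step 3 — Series combination: Z_total = R + L + C = 157 - j403.6 Ω = 433∠-68.7° Ω.
Step 4 — Source phasor: V = 20.7∠136.6° V = -15.04 + j14.22 V.
Step 5 — Ohm's law: I = V / Z_total = (-15.04 + j14.22) / (157 - j403.6) = -0.0432 - j0.02046 A.
Step 6 — Convert to polar: |I| = 0.0478 A, ∠I = -154.7°.

I = 0.0478∠-154.7° A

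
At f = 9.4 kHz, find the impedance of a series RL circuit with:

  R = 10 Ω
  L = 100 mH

Step 1 — Angular frequency: ω = 2π·f = 2π·9400 = 5.906e+04 rad/s.
Step 2 — Component impedances:
  R: Z = R = 10 Ω
  L: Z = jωL = j·5.906e+04·0.1 = 0 + j5906 Ω
Step 3 — Series combination: Z_total = R + L = 10 + j5906 Ω = 5906∠89.9° Ω.

Z = 10 + j5906 Ω = 5906∠89.9° Ω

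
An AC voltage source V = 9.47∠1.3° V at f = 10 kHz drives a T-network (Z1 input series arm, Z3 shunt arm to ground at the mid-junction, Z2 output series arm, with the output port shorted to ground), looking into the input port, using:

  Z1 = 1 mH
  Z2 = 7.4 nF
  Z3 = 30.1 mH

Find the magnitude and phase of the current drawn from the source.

Step 1 — Angular frequency: ω = 2π·f = 2π·1e+04 = 6.283e+04 rad/s.
Step 2 — Component impedances:
  Z1: Z = jωL = j·6.283e+04·0.001 = 0 + j62.83 Ω
  Z2: Z = 1/(jωC) = -j/(ω·C) = 0 - j2151 Ω
  Z3: Z = jωL = j·6.283e+04·0.0301 = 0 + j1891 Ω
Step 3 — With the output port shorted to ground, the output series arm Z2 runs from the junction to ground; the shunt arm Z3 also runs from the junction to ground. They appear in parallel: Z3 || Z2 = 0 + j1.567e+04 Ω.
Step 4 — Series with input arm Z1: Z_in = Z1 + (Z3 || Z2) = 0 + j1.574e+04 Ω = 1.574e+04∠90.0° Ω.
Step 5 — Source phasor: V = 9.47∠1.3° V = 9.468 + j0.2148 V.
Step 6 — Ohm's law: I = V / Z_total = (9.468 + j0.2148) / (0 + j1.574e+04) = 1.365e-05 - j0.0006016 A.
Step 7 — Convert to polar: |I| = 0.0006018 A, ∠I = -88.7°.

I = 0.0006018∠-88.7° A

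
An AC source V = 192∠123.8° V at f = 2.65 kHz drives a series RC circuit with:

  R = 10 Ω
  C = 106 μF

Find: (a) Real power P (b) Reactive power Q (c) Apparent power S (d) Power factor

Step 1 — Angular frequency: ω = 2π·f = 2π·2650 = 1.665e+04 rad/s.
Step 2 — Component impedances:
  R: Z = R = 10 Ω
  C: Z = 1/(jωC) = -j/(ω·C) = 0 - j0.5666 Ω
Step 3 — Series combination: Z_total = R + C = 10 - j0.5666 Ω = 10.02∠-3.2° Ω.
Step 4 — Source phasor: V = 192∠123.8° V = -106.8 + j159.5 V.
Step 5 — Current: I = V / Z = -11.55 + j15.3 A = 19.17∠127.0° A.
Step 6 — Complex power: S = V·I* = 3675 - j208.2 VA.
Step 7 — Real power: P = Re(S) = 3675 W.
Step 8 — Reactive power: Q = Im(S) = -208.2 VAR.
Step 9 — Apparent power: |S| = 3680 VA.
Step 10 — Power factor: PF = P/|S| = 0.9984 (leading).

(a) P = 3675 W  (b) Q = -208.2 VAR  (c) S = 3680 VA  (d) PF = 0.9984 (leading)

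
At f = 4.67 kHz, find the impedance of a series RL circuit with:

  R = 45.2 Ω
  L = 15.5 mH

Step 1 — Angular frequency: ω = 2π·f = 2π·4670 = 2.934e+04 rad/s.
Step 2 — Component impedances:
  R: Z = R = 45.2 Ω
  L: Z = jωL = j·2.934e+04·0.0155 = 0 + j454.8 Ω
Step 3 — Series combination: Z_total = R + L = 45.2 + j454.8 Ω = 457∠84.3° Ω.

Z = 45.2 + j454.8 Ω = 457∠84.3° Ω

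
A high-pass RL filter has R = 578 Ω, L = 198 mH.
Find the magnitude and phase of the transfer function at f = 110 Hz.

Step 1 — Angular frequency: ω = 2π·110 = 691.2 rad/s.
Step 2 — Transfer function: H(jω) = jωL/(R + jωL).
Step 3 — Numerator jωL = j·136.8; denominator R + jωL = 578 + j136.8.
Step 4 — H = 0.05308 + j0.2242.
Step 5 — Magnitude: |H| = 0.2304 (-12.8 dB); phase: φ = 76.7°.

|H| = 0.2304 (-12.8 dB), φ = 76.7°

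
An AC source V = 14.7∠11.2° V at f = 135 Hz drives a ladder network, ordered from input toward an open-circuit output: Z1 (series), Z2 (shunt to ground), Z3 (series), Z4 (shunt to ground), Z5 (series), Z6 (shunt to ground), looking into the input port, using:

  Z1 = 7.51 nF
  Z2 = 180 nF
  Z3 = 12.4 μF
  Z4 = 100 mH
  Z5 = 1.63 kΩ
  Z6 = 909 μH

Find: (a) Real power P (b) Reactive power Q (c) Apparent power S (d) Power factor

Step 1 — Angular frequency: ω = 2π·f = 2π·135 = 848.2 rad/s.
Step 2 — Component impedances:
  Z1: Z = 1/(jωC) = -j/(ω·C) = 0 - j1.57e+05 Ω
  Z2: Z = 1/(jωC) = -j/(ω·C) = 0 - j6550 Ω
  Z3: Z = 1/(jωC) = -j/(ω·C) = 0 - j95.07 Ω
  Z4: Z = jωL = j·848.2·0.1 = 0 + j84.82 Ω
  Z5: Z = R = 1630 Ω
  Z6: Z = jωL = j·848.2·0.000909 = 0 + j0.771 Ω
Step 3 — Ladder network (open output): work backward from the far end, alternating series and parallel combinations. Z_in = 4.388 - j1.57e+05 Ω = 1.57e+05∠-90.0° Ω.
Step 4 — Source phasor: V = 14.7∠11.2° V = 14.42 + j2.855 V.
Step 5 — Current: I = V / Z = -1.818e-05 + j9.185e-05 A = 9.364e-05∠101.2° A.
Step 6 — Complex power: S = V·I* = 3.847e-08 - j0.001376 VA.
Step 7 — Real power: P = Re(S) = 3.847e-08 W.
Step 8 — Reactive power: Q = Im(S) = -0.001376 VAR.
Step 9 — Apparent power: |S| = 0.001376 VA.
Step 10 — Power factor: PF = P/|S| = 2.795e-05 (leading).

(a) P = 3.847e-08 W  (b) Q = -0.001376 VAR  (c) S = 0.001376 VA  (d) PF = 2.795e-05 (leading)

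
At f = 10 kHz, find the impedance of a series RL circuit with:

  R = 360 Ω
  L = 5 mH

Step 1 — Angular frequency: ω = 2π·f = 2π·1e+04 = 6.283e+04 rad/s.
Step 2 — Component impedances:
  R: Z = R = 360 Ω
  L: Z = jωL = j·6.283e+04·0.005 = 0 + j314.2 Ω
Step 3 — Series combination: Z_total = R + L = 360 + j314.2 Ω = 477.8∠41.1° Ω.

Z = 360 + j314.2 Ω = 477.8∠41.1° Ω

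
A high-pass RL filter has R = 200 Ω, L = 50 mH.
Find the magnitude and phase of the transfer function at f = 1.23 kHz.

Step 1 — Angular frequency: ω = 2π·1230 = 7728 rad/s.
Step 2 — Transfer function: H(jω) = jωL/(R + jωL).
Step 3 — Numerator jωL = j·386.4; denominator R + jωL = 200 + j386.4.
Step 4 — H = 0.7887 + j0.4082.
Step 5 — Magnitude: |H| = 0.8881 (-1.0 dB); phase: φ = 27.4°.

|H| = 0.8881 (-1.0 dB), φ = 27.4°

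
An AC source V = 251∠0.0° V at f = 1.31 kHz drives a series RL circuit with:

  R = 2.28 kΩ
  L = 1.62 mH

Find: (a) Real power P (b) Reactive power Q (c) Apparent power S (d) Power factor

Step 1 — Angular frequency: ω = 2π·f = 2π·1310 = 8231 rad/s.
Step 2 — Component impedances:
  R: Z = R = 2280 Ω
  L: Z = jωL = j·8231·0.00162 = 0 + j13.33 Ω
Step 3 — Series combination: Z_total = R + L = 2280 + j13.33 Ω = 2280∠0.3° Ω.
Step 4 — Source phasor: V = 251∠0.0° V = 251 V.
Step 5 — Current: I = V / Z = 0.1101 - j0.0006438 A = 0.1101∠-0.3° A.
Step 6 — Complex power: S = V·I* = 27.63 + j0.1616 VA.
Step 7 — Real power: P = Re(S) = 27.63 W.
Step 8 — Reactive power: Q = Im(S) = 0.1616 VAR.
Step 9 — Apparent power: |S| = 27.63 VA.
Step 10 — Power factor: PF = P/|S| = 1 (lagging).

(a) P = 27.63 W  (b) Q = 0.1616 VAR  (c) S = 27.63 VA  (d) PF = 1 (lagging)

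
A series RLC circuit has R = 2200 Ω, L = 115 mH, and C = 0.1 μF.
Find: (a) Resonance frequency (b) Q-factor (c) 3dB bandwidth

Step 1 — Resonance condition Im(Z)=0 gives ω₀ = 1/√(LC).
Step 2 — ω₀ = 1/√(0.115·1e-07) = 9325 rad/s.
Step 3 — f₀ = ω₀/(2π) = 1484 Hz.
Step 4 — Series Q: Q = ω₀L/R = 9325·0.115/2200 = 0.4874.
Step 5 — 3dB bandwidth: Δω = ω₀/Q = 1.913e+04 rad/s; BW = Δω/(2π) = 3045 Hz.

(a) f₀ = 1484 Hz  (b) Q = 0.4874  (c) BW = 3045 Hz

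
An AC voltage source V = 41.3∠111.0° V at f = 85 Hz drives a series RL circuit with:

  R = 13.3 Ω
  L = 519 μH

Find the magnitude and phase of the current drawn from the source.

Step 1 — Angular frequency: ω = 2π·f = 2π·85 = 534.1 rad/s.
Step 2 — Component impedances:
  R: Z = R = 13.3 Ω
  L: Z = jωL = j·534.1·0.000519 = 0 + j0.2772 Ω
Step 3 — Series combination: Z_total = R + L = 13.3 + j0.2772 Ω = 13.3∠1.2° Ω.
Step 4 — Source phasor: V = 41.3∠111.0° V = -14.8 + j38.56 V.
Step 5 — Ohm's law: I = V / Z_total = (-14.8 + j38.56) / (13.3 + j0.2772) = -1.052 + j2.921 A.
Step 6 — Convert to polar: |I| = 3.105 A, ∠I = 109.8°.

I = 3.105∠109.8° A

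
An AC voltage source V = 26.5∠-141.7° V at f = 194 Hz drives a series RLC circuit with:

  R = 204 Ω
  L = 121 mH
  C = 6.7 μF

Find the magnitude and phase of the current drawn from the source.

Step 1 — Angular frequency: ω = 2π·f = 2π·194 = 1219 rad/s.
Step 2 — Component impedances:
  R: Z = R = 204 Ω
  L: Z = jωL = j·1219·0.121 = 0 + j147.5 Ω
  C: Z = 1/(jωC) = -j/(ω·C) = 0 - j122.4 Ω
Step 3 — Series combination: Z_total = R + L + C = 204 + j25.05 Ω = 205.5∠7.0° Ω.
Step 4 — Source phasor: V = 26.5∠-141.7° V = -20.8 - j16.42 V.
Step 5 — Ohm's law: I = V / Z_total = (-20.8 - j16.42) / (204 + j25.05) = -0.1102 - j0.06698 A.
Step 6 — Convert to polar: |I| = 0.1289 A, ∠I = -148.7°.

I = 0.1289∠-148.7° A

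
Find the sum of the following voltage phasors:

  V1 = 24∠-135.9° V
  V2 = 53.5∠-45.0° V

Step 1 — Convert each phasor to rectangular form:
  V1 = 24·(cos(-135.9°) + j·sin(-135.9°)) = -17.24 - j16.7 V
  V2 = 53.5·(cos(-45.0°) + j·sin(-45.0°)) = 37.83 - j37.83 V
Step 2 — Sum components: V_total = 20.6 - j54.53 V.
Step 3 — Convert to polar: |V_total| = 58.29 V, ∠V_total = -69.3°.

V_total = 58.29∠-69.3° V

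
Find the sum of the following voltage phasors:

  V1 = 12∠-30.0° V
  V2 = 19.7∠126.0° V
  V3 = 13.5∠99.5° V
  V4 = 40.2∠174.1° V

Step 1 — Convert each phasor to rectangular form:
  V1 = 12·(cos(-30.0°) + j·sin(-30.0°)) = 10.39 - j6 V
  V2 = 19.7·(cos(126.0°) + j·sin(126.0°)) = -11.58 + j15.94 V
  V3 = 13.5·(cos(99.5°) + j·sin(99.5°)) = -2.228 + j13.31 V
  V4 = 40.2·(cos(174.1°) + j·sin(174.1°)) = -39.99 + j4.132 V
Step 2 — Sum components: V_total = -43.4 + j27.38 V.
Step 3 — Convert to polar: |V_total| = 51.32 V, ∠V_total = 147.8°.

V_total = 51.32∠147.8° V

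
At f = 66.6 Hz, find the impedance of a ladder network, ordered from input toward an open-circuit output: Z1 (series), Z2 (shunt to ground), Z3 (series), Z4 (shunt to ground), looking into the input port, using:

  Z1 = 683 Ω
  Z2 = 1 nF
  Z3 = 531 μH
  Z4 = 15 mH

Step 1 — Angular frequency: ω = 2π·f = 2π·66.6 = 418.5 rad/s.
Step 2 — Component impedances:
  Z1: Z = R = 683 Ω
  Z2: Z = 1/(jωC) = -j/(ω·C) = 0 - j2.39e+06 Ω
  Z3: Z = jωL = j·418.5·0.000531 = 0 + j0.2222 Ω
  Z4: Z = jωL = j·418.5·0.015 = 0 + j6.277 Ω
Step 3 — Ladder network (open output): work backward from the far end, alternating series and parallel combinations. Z_in = 683 + j6.499 Ω = 683∠0.5° Ω.

Z = 683 + j6.499 Ω = 683∠0.5° Ω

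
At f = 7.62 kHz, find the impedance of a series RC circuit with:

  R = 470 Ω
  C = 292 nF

Step 1 — Angular frequency: ω = 2π·f = 2π·7620 = 4.788e+04 rad/s.
Step 2 — Component impedances:
  R: Z = R = 470 Ω
  C: Z = 1/(jωC) = -j/(ω·C) = 0 - j71.53 Ω
Step 3 — Series combination: Z_total = R + C = 470 - j71.53 Ω = 475.4∠-8.7° Ω.

Z = 470 - j71.53 Ω = 475.4∠-8.7° Ω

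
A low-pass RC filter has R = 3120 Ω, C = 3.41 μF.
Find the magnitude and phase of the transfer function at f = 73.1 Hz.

Step 1 — Angular frequency: ω = 2π·73.1 = 459.3 rad/s.
Step 2 — Transfer function: H(jω) = 1/(1 + jωRC).
Step 3 — Denominator: 1 + jωRC = 1 + j·459.3·3120·3.41e-06 = 1 + j4.887.
Step 4 — H = 0.04019 - j0.1964.
Step 5 — Magnitude: |H| = 0.2005 (-14.0 dB); phase: φ = -78.4°.

|H| = 0.2005 (-14.0 dB), φ = -78.4°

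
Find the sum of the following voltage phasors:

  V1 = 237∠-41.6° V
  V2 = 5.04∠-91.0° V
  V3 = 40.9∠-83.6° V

Step 1 — Convert each phasor to rectangular form:
  V1 = 237·(cos(-41.6°) + j·sin(-41.6°)) = 177.2 - j157.4 V
  V2 = 5.04·(cos(-91.0°) + j·sin(-91.0°)) = -0.08796 - j5.039 V
  V3 = 40.9·(cos(-83.6°) + j·sin(-83.6°)) = 4.559 - j40.65 V
Step 2 — Sum components: V_total = 181.7 - j203 V.
Step 3 — Convert to polar: |V_total| = 272.5 V, ∠V_total = -48.2°.

V_total = 272.5∠-48.2° V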